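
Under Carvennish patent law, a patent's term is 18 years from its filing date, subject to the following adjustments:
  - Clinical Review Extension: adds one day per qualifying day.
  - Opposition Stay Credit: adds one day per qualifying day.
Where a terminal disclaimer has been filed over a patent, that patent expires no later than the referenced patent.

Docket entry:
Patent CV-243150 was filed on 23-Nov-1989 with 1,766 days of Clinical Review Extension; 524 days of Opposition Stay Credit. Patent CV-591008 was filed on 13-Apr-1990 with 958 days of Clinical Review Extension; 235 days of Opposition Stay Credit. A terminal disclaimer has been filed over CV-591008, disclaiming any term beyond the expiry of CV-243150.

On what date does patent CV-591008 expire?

July 20, 2011

Natural term of CV-591008:
  Base: filing + 18 years → 13 April 2008.
  Clinical Review Extension: +958 days → 27 November 2010.
  Opposition Stay Credit: +235 days → 20 July 2011.
Expiry of referenced patent CV-243150:
  Base: filing + 18 years → 23 November 2007.
  Clinical Review Extension: +1766 days → 23 September 2012.
  Opposition Stay Credit: +524 days → 1 March 2014.
Terminal disclaimer: CV-591008 expires on the earlier of 20 July 2011 and 1 March 2014.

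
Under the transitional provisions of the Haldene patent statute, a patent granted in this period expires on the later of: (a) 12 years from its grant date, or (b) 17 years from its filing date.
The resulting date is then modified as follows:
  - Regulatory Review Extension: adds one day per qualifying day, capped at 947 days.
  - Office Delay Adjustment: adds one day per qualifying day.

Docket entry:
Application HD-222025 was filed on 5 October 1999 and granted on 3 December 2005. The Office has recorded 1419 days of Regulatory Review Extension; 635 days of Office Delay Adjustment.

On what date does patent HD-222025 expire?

2022-04-03

(a) grant + 12 years → 3 December 2017.
(b) filing + 17 years → 5 October 2016.
Later of the two: 3 December 2017.
Regulatory Review Extension: 1419 days claimed exceeds the 947-day cap, so +947 days → 7 July 2020.
Office Delay Adjustment: +635 days → 3 April 2022.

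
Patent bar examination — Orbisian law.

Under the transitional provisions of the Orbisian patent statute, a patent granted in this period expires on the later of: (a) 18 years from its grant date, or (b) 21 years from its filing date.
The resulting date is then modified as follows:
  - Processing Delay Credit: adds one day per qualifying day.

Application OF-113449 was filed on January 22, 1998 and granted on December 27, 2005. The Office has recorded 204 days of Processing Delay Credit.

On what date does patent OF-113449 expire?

July 18, 2024

(a) grant + 18 years → 27 December 2023.
(b) filing + 21 years → 22 January 2019.
Later of the two: 27 December 2023.
Processing Delay Credit: +204 days → 18 July 2024.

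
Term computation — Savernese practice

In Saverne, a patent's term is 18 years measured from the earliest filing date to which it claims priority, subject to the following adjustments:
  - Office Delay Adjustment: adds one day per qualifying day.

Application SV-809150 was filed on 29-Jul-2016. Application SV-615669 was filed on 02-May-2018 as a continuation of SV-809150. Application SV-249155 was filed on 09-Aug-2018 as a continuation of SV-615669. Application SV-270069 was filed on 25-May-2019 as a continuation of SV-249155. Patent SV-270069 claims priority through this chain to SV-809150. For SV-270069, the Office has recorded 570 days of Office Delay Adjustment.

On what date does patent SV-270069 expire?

Earliest priority filing: 29 July 2016.
Base term: 29 July 2016 + 18 years → 29 July 2034.
Office Delay Adjustment: +570 days → 19 February 2036.

February 19, 2036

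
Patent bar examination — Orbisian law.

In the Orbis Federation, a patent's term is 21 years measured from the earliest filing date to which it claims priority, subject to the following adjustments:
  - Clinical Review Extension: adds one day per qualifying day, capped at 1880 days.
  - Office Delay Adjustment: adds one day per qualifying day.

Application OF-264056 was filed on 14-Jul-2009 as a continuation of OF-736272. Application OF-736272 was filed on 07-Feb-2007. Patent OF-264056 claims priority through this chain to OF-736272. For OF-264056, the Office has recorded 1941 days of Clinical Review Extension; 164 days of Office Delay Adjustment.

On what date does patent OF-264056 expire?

2033-09-12

Earliest priority filing: 7 February 2007.
Base term: 7 February 2007 + 21 years → 7 February 2028.
Clinical Review Extension: 1941 days claimed exceeds the 1880-day cap, so +1880 days → 1 April 2033.
Office Delay Adjustment: +164 days → 12 September 2033.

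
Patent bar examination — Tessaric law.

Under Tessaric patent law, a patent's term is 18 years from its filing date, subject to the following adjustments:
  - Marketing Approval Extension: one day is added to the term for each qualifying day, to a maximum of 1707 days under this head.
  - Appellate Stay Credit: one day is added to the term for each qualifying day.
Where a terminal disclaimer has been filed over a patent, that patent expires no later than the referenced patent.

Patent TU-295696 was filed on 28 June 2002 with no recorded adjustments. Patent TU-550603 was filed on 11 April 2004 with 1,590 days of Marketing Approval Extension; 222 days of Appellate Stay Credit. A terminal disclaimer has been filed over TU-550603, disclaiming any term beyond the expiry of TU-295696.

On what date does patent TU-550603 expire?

June 28, 2020

Natural term of TU-550603:
  Base: filing + 18 years → 11 April 2022.
  Marketing Approval Extension: 1590 days (within the 1707-day cap) → +1590 days → 18 August 2026.
  Appellate Stay Credit: +222 days → 28 March 2027.
Expiry of referenced patent TU-295696:
  Base: filing + 18 years → 28 June 2020.
Terminal disclaimer: TU-550603 expires on the earlier of 28 March 2027 and 28 June 2020.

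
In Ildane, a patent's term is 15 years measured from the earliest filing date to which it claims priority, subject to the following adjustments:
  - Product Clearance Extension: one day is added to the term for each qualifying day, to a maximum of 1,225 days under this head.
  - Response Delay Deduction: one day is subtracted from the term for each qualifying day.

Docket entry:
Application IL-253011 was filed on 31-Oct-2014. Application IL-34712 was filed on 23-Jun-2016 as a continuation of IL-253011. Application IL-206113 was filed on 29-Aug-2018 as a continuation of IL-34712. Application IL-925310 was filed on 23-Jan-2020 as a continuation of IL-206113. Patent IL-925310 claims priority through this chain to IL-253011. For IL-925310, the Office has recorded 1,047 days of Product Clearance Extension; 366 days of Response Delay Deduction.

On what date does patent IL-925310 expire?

September 12, 2031

Earliest priority filing: 31 October 2014.
Base term: 31 October 2014 + 15 years → 31 October 2029.
Product Clearance Extension: 1047 days (within the 1225-day cap) → +1047 days → 12 September 2032.
Response Delay Deduction: −366 days → 12 September 2031.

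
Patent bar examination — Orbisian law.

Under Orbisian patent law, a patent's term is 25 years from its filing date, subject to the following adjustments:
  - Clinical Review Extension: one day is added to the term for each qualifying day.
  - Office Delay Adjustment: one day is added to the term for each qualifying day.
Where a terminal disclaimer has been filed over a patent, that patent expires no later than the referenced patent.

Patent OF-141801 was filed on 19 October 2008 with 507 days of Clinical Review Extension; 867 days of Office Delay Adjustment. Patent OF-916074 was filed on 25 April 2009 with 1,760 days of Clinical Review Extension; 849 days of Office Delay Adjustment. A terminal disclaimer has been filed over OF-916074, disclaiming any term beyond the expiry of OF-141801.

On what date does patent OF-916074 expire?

Natural term of OF-916074:
  Base: filing + 25 years → 25 April 2034.
  Clinical Review Extension: +1760 days → 18 February 2039.
  Office Delay Adjustment: +849 days → 16 June 2041.
Expiry of referenced patent OF-141801:
  Base: filing + 25 years → 19 October 2033.
  Clinical Review Extension: +507 days → 10 March 2035.
  Office Delay Adjustment: +867 days → 24 July 2037.
Terminal disclaimer: OF-916074 expires on the earlier of 16 June 2041 and 24 July 2037.

2037-07-24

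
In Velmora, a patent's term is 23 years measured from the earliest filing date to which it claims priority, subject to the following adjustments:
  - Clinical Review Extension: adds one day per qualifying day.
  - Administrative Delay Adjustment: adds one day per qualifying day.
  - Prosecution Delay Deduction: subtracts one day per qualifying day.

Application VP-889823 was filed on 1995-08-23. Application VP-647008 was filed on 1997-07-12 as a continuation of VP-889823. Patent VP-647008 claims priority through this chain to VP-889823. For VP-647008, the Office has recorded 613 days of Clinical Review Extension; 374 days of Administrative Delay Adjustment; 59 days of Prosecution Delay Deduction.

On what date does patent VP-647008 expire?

Earliest priority filing: 23 August 1995.
Base term: 23 August 1995 + 23 years → 23 August 2018.
Clinical Review Extension: +613 days → 27 April 2020.
Administrative Delay Adjustment: +374 days → 6 May 2021.
Prosecution Delay Deduction: −59 days → 8 March 2021.

2021-03-08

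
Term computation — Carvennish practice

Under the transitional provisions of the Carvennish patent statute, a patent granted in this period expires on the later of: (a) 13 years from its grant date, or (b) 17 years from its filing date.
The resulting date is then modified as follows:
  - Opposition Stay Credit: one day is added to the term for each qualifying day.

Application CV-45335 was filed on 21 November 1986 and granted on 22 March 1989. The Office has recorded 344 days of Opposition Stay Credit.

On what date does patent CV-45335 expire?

(a) grant + 13 years → 22 March 2002.
(b) filing + 17 years → 21 November 2003.
Later of the two: 21 November 2003.
Opposition Stay Credit: +344 days → 30 October 2004.

October 30, 2004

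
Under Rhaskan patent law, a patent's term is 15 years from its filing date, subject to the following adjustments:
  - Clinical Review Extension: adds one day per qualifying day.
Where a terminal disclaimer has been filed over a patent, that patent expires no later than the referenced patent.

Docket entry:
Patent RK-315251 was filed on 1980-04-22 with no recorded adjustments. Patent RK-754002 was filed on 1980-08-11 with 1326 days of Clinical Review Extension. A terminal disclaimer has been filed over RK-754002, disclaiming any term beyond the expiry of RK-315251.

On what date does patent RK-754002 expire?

Natural term of RK-754002:
  Base: filing + 15 years → 11 August 1995.
  Clinical Review Extension: +1326 days → 29 March 1999.
Expiry of referenced patent RK-315251:
  Base: filing + 15 years → 22 April 1995.
Terminal disclaimer: RK-754002 expires on the earlier of 29 March 1999 and 22 April 1995.

1995-04-22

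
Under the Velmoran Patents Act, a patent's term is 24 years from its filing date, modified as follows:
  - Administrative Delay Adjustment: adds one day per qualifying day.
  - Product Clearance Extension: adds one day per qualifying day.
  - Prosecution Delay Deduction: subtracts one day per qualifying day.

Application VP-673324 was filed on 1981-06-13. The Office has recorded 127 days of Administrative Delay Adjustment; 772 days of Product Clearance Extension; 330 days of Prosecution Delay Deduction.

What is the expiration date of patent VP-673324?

2007-01-03

Base term: filing date + 24 years → 13 June 2005.
Administrative Delay Adjustment: +127 days → 18 October 2005.
Product Clearance Extension: +772 days → 29 November 2007.
Prosecution Delay Deduction: −330 days → 3 January 2007.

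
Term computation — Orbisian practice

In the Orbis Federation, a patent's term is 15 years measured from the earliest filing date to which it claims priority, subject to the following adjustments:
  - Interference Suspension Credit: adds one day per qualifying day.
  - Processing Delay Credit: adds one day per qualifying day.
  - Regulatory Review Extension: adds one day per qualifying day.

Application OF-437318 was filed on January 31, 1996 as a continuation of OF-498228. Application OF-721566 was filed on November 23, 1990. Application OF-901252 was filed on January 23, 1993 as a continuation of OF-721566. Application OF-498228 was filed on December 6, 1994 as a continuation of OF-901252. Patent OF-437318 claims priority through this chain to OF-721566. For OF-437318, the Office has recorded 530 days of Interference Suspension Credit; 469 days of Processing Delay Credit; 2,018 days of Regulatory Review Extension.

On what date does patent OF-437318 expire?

Earliest priority filing: 23 November 1990.
Base term: 23 November 1990 + 15 years → 23 November 2005.
Interference Suspension Credit: +530 days → 7 May 2007.
Processing Delay Credit: +469 days → 18 August 2008.
Regulatory Review Extension: +2018 days → 26 February 2014.

2014-02-26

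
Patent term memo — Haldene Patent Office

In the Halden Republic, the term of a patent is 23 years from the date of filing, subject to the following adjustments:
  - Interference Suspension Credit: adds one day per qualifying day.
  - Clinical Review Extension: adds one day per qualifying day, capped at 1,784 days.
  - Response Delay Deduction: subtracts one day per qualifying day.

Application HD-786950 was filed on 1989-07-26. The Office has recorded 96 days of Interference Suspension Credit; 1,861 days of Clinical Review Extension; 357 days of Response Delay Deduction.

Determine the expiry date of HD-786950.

2016-09-26

Base term: filing date + 23 years → 26 July 2012.
Interference Suspension Credit: +96 days → 30 October 2012.
Clinical Review Extension: 1861 days claimed exceeds the 1784-day cap, so +1784 days → 18 September 2017.
Response Delay Deduction: −357 days → 26 September 2016.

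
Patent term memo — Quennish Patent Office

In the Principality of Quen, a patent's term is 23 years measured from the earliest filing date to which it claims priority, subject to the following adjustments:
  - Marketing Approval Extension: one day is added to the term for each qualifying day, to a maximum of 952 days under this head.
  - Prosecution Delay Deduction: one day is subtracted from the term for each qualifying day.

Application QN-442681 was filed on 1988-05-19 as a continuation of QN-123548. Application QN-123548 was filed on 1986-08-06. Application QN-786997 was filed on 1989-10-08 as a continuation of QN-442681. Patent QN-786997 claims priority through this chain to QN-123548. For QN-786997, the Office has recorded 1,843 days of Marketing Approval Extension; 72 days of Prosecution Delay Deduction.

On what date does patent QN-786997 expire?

Earliest priority filing: 6 August 1986.
Base term: 6 August 1986 + 23 years → 6 August 2009.
Marketing Approval Extension: 1843 days claimed exceeds the 952-day cap, so +952 days → 15 March 2012.
Prosecution Delay Deduction: −72 days → 3 January 2012.

January 3, 2012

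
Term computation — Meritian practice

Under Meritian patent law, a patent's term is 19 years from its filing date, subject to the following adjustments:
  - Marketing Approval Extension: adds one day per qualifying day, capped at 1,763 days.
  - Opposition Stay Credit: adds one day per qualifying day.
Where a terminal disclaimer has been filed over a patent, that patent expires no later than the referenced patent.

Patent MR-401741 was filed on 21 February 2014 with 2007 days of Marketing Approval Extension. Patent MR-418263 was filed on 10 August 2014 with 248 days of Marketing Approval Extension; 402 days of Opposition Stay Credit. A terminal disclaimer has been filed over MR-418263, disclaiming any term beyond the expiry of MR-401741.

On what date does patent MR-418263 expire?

2035-05-22

Natural term of MR-418263:
  Base: filing + 19 years → 10 August 2033.
  Marketing Approval Extension: 248 days (within the 1763-day cap) → +248 days → 15 April 2034.
  Opposition Stay Credit: +402 days → 22 May 2035.
Expiry of referenced patent MR-401741:
  Base: filing + 19 years → 21 February 2033.
  Marketing Approval Extension: 2007 days claimed exceeds the 1763-day cap, so +1763 days → 20 December 2037.
Terminal disclaimer: MR-418263 expires on the earlier of 22 May 2035 and 20 December 2037.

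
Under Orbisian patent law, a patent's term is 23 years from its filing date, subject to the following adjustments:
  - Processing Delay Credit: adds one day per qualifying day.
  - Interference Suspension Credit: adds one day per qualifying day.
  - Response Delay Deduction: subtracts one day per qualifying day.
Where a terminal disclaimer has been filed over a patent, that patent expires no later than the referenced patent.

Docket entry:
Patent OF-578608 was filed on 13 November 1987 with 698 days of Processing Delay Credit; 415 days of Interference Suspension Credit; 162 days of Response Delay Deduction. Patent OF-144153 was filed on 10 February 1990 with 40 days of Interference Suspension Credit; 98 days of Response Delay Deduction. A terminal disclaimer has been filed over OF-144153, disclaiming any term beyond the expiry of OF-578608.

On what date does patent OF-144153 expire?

2012-12-14

Natural term of OF-144153:
  Base: filing + 23 years → 10 February 2013.
  Interference Suspension Credit: +40 days → 22 March 2013.
  Response Delay Deduction: −98 days → 14 December 2012.
Expiry of referenced patent OF-578608:
  Base: filing + 23 years → 13 November 2010.
  Processing Delay Credit: +698 days → 11 October 2012.
  Interference Suspension Credit: +415 days → 30 November 2013.
  Response Delay Deduction: −162 days → 21 June 2013.
Terminal disclaimer: OF-144153 expires on the earlier of 14 December 2012 and 21 June 2013.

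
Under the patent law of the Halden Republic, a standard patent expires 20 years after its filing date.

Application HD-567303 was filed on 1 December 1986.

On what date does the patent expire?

December 1, 2006

Filing date + 20 years → 1 December 2006.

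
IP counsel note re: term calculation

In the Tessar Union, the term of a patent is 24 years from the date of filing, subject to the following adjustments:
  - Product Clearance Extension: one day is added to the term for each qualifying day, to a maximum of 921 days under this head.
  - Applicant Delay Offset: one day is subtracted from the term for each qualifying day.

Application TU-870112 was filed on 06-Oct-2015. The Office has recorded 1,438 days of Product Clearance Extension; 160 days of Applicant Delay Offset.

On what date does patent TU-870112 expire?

Base term: filing date + 24 years → 6 October 2039.
Product Clearance Extension: 1438 days claimed exceeds the 921-day cap, so +921 days → 14 April 2042.
Applicant Delay Offset: −160 days → 5 November 2041.

2041-11-05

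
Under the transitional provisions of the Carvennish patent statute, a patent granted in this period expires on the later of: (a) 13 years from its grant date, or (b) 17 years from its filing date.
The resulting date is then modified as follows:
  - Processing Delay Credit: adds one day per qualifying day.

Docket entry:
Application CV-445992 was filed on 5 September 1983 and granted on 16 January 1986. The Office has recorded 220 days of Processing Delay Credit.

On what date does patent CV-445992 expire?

April 13, 2001

(a) grant + 13 years → 16 January 1999.
(b) filing + 17 years → 5 September 2000.
Later of the two: 5 September 2000.
Processing Delay Credit: +220 days → 13 April 2001.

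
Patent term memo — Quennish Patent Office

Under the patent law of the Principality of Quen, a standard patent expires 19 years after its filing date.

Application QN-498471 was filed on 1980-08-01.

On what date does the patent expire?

Filing date + 19 years → 1 August 1999.

1999-08-01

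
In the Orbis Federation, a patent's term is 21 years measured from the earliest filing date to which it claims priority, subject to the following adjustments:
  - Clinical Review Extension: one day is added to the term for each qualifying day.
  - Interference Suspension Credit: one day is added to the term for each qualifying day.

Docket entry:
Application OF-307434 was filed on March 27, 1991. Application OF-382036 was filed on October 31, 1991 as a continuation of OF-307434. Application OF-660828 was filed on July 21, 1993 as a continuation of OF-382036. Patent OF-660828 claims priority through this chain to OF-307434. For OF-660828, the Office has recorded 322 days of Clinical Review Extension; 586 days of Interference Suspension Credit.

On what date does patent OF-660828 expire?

Earliest priority filing: 27 March 1991.
Base term: 27 March 1991 + 21 years → 27 March 2012.
Clinical Review Extension: +322 days → 12 February 2013.
Interference Suspension Credit: +586 days → 21 September 2014.

2014-09-21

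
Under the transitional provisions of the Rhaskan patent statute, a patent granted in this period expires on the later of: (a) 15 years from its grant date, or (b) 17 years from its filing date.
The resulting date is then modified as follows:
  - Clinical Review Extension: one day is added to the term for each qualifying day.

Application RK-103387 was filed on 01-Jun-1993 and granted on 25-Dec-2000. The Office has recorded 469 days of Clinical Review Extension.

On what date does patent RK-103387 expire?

2017-04-07

(a) grant + 15 years → 25 December 2015.
(b) filing + 17 years → 1 June 2010.
Later of the two: 25 December 2015.
Clinical Review Extension: +469 days → 7 April 2017.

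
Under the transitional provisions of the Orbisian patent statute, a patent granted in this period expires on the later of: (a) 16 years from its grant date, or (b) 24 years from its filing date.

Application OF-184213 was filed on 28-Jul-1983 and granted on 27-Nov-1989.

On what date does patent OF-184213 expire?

2007-07-28

(a) grant + 16 years → 27 November 2005.
(b) filing + 24 years → 28 July 2007.
Later of the two: 28 July 2007.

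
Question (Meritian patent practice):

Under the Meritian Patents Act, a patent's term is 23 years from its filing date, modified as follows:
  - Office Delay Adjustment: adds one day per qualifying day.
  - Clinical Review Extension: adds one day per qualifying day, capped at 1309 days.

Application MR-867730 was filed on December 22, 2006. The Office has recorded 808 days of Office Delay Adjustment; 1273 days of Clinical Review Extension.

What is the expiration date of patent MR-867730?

September 3, 2035

Base term: filing date + 23 years → 22 December 2029.
Office Delay Adjustment: +808 days → 9 March 2032.
Clinical Review Extension: 1273 days (within the 1309-day cap) → +1273 days → 3 September 2035.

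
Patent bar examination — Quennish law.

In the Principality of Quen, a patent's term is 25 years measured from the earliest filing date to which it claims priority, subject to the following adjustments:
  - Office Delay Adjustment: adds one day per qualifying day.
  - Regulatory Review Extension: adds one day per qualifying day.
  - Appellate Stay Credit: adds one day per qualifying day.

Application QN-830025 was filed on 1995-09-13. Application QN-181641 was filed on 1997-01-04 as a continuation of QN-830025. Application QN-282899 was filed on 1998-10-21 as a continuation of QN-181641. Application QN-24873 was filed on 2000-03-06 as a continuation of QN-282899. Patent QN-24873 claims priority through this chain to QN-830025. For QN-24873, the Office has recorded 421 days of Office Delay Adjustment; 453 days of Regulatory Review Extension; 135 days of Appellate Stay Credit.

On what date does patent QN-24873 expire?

Earliest priority filing: 13 September 1995.
Base term: 13 September 1995 + 25 years → 13 September 2020.
Office Delay Adjustment: +421 days → 8 November 2021.
Regulatory Review Extension: +453 days → 4 February 2023.
Appellate Stay Credit: +135 days → 19 June 2023.

2023-06-19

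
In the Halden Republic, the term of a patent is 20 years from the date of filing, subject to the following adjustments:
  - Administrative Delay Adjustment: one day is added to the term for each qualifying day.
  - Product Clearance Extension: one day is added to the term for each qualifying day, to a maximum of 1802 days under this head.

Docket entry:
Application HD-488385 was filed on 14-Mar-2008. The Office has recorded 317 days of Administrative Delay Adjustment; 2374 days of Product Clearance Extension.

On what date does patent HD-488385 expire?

January 1, 2034

Base term: filing date + 20 years → 14 March 2028.
Administrative Delay Adjustment: +317 days → 25 January 2029.
Product Clearance Extension: 2374 days claimed exceeds the 1802-day cap, so +1802 days → 1 January 2034.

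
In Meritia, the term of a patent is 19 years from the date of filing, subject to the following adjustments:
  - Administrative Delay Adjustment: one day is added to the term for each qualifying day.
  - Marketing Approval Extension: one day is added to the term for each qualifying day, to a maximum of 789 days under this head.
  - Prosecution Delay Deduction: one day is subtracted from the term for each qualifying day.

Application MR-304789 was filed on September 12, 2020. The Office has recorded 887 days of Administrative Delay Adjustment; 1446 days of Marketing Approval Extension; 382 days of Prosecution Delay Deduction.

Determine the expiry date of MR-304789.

Base term: filing date + 19 years → 12 September 2039.
Administrative Delay Adjustment: +887 days → 15 February 2042.
Marketing Approval Extension: 1446 days claimed exceeds the 789-day cap, so +789 days → 14 April 2044.
Prosecution Delay Deduction: −382 days → 29 March 2043.

March 29, 2043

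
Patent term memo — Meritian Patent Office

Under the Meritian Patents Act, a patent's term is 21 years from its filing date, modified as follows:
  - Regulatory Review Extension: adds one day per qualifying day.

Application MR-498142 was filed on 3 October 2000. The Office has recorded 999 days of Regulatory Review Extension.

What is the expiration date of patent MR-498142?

Base term: filing date + 21 years → 3 October 2021.
Regulatory Review Extension: +999 days → 28 June 2024.

June 28, 2024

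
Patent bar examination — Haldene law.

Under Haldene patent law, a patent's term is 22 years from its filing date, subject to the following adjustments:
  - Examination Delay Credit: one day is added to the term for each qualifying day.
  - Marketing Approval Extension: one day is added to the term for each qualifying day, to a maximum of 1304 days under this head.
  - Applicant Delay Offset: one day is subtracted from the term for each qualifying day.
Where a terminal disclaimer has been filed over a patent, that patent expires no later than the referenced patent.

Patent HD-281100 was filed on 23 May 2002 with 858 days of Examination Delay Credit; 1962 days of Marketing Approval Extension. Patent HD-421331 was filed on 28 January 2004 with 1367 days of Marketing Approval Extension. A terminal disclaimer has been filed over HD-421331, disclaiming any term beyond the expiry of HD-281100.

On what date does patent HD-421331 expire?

August 24, 2029

Natural term of HD-421331:
  Base: filing + 22 years → 28 January 2026.
  Marketing Approval Extension: 1367 days claimed exceeds the 1304-day cap, so +1304 days → 24 August 2029.
Expiry of referenced patent HD-281100:
  Base: filing + 22 years → 23 May 2024.
  Examination Delay Credit: +858 days → 28 September 2026.
  Marketing Approval Extension: 1962 days claimed exceeds the 1304-day cap, so +1304 days → 24 April 2030.
Terminal disclaimer: HD-421331 expires on the earlier of 24 August 2029 and 24 April 2030.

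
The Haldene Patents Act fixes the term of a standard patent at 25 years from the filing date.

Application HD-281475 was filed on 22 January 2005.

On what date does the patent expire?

Filing date + 25 years → 22 January 2030.

January 22, 2030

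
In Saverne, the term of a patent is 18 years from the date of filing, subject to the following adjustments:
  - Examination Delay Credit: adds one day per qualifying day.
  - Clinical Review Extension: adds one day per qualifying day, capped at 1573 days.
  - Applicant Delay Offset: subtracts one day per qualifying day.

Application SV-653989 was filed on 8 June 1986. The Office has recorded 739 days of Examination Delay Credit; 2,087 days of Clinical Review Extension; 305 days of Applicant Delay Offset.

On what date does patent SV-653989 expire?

2009-12-06

Base term: filing date + 18 years → 8 June 2004.
Examination Delay Credit: +739 days → 17 June 2006.
Clinical Review Extension: 2087 days claimed exceeds the 1573-day cap, so +1573 days → 7 October 2010.
Applicant Delay Offset: −305 days → 6 December 2009.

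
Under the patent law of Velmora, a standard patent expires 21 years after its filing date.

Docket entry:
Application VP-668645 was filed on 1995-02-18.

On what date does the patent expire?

2016-02-18

Filing date + 21 years → 18 February 2016.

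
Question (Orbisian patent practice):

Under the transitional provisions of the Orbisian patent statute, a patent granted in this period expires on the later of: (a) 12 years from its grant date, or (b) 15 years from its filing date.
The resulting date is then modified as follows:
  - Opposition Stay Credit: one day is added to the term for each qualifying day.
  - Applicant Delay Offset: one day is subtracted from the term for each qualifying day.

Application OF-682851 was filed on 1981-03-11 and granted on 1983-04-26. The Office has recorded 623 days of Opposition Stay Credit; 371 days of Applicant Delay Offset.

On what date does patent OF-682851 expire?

1996-11-18

(a) grant + 12 years → 26 April 1995.
(b) filing + 15 years → 11 March 1996.
Later of the two: 11 March 1996.
Opposition Stay Credit: +623 days → 24 November 1997.
Applicant Delay Offset: −371 days → 18 November 1996.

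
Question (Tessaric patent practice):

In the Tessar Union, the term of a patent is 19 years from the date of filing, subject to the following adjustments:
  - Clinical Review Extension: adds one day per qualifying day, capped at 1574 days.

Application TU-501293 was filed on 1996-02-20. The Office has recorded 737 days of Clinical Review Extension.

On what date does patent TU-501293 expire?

Base term: filing date + 19 years → 20 February 2015.
Clinical Review Extension: 737 days (within the 1574-day cap) → +737 days → 26 February 2017.

February 26, 2017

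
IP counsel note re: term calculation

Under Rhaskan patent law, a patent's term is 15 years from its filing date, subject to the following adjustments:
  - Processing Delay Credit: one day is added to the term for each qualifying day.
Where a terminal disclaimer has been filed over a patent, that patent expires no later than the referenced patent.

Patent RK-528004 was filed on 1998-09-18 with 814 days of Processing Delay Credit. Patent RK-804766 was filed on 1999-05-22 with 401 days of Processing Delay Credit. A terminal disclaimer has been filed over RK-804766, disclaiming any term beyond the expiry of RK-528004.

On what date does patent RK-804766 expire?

Natural term of RK-804766:
  Base: filing + 15 years → 22 May 2014.
  Processing Delay Credit: +401 days → 27 June 2015.
Expiry of referenced patent RK-528004:
  Base: filing + 15 years → 18 September 2013.
  Processing Delay Credit: +814 days → 11 December 2015.
Terminal disclaimer: RK-804766 expires on the earlier of 27 June 2015 and 11 December 2015.

June 27, 2015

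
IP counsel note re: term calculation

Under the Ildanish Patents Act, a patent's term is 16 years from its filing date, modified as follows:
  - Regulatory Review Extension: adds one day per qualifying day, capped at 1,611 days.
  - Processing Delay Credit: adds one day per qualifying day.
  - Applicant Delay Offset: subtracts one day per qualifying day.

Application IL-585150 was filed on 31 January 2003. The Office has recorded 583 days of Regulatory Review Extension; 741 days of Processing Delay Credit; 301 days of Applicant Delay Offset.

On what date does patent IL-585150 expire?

2021-11-19

Base term: filing date + 16 years → 31 January 2019.
Regulatory Review Extension: 583 days (within the 1611-day cap) → +583 days → 5 September 2020.
Processing Delay Credit: +741 days → 16 September 2022.
Applicant Delay Offset: −301 days → 19 November 2021.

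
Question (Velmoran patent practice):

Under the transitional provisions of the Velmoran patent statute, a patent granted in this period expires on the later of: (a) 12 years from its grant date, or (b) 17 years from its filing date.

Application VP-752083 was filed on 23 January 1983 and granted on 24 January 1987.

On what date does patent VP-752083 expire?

2000-01-23

(a) grant + 12 years → 24 January 1999.
(b) filing + 17 years → 23 January 2000.
Later of the two: 23 January 2000.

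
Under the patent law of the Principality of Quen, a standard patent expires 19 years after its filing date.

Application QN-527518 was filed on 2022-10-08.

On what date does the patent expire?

Filing date + 19 years → 8 October 2041.

October 8, 2041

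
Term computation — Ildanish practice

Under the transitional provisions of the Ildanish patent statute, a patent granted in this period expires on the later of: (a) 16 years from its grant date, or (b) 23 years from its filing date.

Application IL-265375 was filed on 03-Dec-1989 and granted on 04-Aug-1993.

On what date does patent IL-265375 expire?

(a) grant + 16 years → 4 August 2009.
(b) filing + 23 years → 3 December 2012.
Later of the two: 3 December 2012.

2012-12-03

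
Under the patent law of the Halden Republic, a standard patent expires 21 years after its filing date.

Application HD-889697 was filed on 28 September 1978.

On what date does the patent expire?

Filing date + 21 years → 28 September 1999.

September 28, 1999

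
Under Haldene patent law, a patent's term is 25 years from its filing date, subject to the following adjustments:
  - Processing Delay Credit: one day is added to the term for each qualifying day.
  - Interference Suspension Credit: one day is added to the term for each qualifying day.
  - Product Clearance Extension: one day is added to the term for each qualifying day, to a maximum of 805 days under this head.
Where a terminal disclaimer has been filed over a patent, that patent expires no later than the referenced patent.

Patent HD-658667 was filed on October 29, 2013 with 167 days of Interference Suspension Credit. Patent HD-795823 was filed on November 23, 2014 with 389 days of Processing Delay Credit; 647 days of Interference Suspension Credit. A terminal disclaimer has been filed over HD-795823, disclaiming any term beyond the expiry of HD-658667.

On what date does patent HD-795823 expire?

2039-04-14

Natural term of HD-795823:
  Base: filing + 25 years → 23 November 2039.
  Processing Delay Credit: +389 days → 16 December 2040.
  Interference Suspension Credit: +647 days → 24 September 2042.
Expiry of referenced patent HD-658667:
  Base: filing + 25 years → 29 October 2038.
  Interference Suspension Credit: +167 days → 14 April 2039.
Terminal disclaimer: HD-795823 expires on the earlier of 24 September 2042 and 14 April 2039.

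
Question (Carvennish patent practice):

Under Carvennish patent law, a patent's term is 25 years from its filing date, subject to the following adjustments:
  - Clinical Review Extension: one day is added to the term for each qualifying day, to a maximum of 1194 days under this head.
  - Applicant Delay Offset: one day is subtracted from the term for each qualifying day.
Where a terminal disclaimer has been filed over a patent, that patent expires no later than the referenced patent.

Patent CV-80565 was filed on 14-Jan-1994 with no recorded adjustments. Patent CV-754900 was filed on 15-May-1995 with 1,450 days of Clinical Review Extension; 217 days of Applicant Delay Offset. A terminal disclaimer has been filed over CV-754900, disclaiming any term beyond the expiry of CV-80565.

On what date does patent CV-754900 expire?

Natural term of CV-754900:
  Base: filing + 25 years → 15 May 2020.
  Clinical Review Extension: 1450 days claimed exceeds the 1194-day cap, so +1194 days → 22 August 2023.
  Applicant Delay Offset: −217 days → 17 January 2023.
Expiry of referenced patent CV-80565:
  Base: filing + 25 years → 14 January 2019.
Terminal disclaimer: CV-754900 expires on the earlier of 17 January 2023 and 14 January 2019.

January 14, 2019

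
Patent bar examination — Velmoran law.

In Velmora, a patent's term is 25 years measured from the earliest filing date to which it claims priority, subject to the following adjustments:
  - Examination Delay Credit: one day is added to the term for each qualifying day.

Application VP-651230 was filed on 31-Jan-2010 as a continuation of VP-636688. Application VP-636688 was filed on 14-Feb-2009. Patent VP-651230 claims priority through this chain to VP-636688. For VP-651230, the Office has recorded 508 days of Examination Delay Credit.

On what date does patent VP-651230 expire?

Earliest priority filing: 14 February 2009.
Base term: 14 February 2009 + 25 years → 14 February 2034.
Examination Delay Credit: +508 days → 7 July 2035.

July 7, 2035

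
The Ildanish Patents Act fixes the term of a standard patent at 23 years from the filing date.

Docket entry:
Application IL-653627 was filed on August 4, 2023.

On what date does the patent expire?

2046-08-04

Filing date + 23 years → 4 August 2046.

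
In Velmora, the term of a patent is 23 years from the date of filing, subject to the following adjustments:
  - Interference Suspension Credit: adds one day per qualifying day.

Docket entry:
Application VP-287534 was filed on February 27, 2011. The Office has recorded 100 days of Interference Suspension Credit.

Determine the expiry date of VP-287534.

June 7, 2034

Base term: filing date + 23 years → 27 February 2034.
Interference Suspension Credit: +100 days → 7 June 2034.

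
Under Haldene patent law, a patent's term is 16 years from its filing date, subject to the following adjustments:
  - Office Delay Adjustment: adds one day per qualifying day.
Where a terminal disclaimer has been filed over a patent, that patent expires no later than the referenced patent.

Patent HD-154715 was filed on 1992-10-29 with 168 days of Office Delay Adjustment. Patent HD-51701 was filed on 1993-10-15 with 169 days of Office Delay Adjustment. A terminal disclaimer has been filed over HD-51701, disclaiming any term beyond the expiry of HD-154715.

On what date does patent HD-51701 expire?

April 15, 2009

Natural term of HD-51701:
  Base: filing + 16 years → 15 October 2009.
  Office Delay Adjustment: +169 days → 2 April 2010.
Expiry of referenced patent HD-154715:
  Base: filing + 16 years → 29 October 2008.
  Office Delay Adjustment: +168 days → 15 April 2009.
Terminal disclaimer: HD-51701 expires on the earlier of 2 April 2010 and 15 April 2009.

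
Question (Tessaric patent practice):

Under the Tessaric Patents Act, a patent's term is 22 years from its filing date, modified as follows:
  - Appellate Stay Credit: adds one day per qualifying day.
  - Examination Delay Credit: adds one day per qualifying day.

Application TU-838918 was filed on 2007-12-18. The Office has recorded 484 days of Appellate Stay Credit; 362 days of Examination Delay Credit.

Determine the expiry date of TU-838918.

Base term: filing date + 22 years → 18 December 2029.
Appellate Stay Credit: +484 days → 16 April 2031.
Examination Delay Credit: +362 days → 12 April 2032.

April 12, 2032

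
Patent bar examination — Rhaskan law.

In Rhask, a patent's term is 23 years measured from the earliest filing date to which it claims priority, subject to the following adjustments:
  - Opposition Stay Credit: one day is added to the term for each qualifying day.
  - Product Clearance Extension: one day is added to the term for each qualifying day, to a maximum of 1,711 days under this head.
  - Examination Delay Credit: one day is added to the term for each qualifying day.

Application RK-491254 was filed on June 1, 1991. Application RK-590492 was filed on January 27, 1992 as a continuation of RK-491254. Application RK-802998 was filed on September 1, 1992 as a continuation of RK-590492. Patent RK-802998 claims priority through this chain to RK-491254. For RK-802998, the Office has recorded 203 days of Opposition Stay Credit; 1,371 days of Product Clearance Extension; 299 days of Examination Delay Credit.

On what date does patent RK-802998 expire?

Earliest priority filing: 1 June 1991.
Base term: 1 June 1991 + 23 years → 1 June 2014.
Opposition Stay Credit: +203 days → 21 December 2014.
Product Clearance Extension: 1371 days (within the 1711-day cap) → +1371 days → 22 September 2018.
Examination Delay Credit: +299 days → 18 July 2019.

July 18, 2019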